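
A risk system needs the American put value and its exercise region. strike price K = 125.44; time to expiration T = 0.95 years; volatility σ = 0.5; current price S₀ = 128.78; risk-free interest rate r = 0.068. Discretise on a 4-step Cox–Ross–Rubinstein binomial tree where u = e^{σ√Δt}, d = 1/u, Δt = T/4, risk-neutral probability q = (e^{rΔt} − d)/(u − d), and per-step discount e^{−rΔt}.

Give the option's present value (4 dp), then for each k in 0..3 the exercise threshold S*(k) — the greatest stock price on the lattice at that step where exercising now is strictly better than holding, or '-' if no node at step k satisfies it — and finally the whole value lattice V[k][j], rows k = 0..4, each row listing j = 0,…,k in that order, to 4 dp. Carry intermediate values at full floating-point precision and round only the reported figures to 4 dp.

Δt=0.23750, u=1.27592, d=0.78375, q=0.47246, disc=e^(-rΔt)=0.98398
k=4 terminal: V=max(K-S,0) → 76.8496 46.3358 0.0000 0.0000 0.0000
k=3: j=0 S=61.9976 intr=63.4424 cont=61.4328 V=63.4424[EX]; j=1 S=100.9309 intr=24.5091 cont=24.0523 V=24.5091[EX]; j=2 S=164.3134 intr=0.0000 cont=0.0000 V=0.0000[hold]; j=3 S=267.4988 intr=0.0000 cont=0.0000 V=0.0000[hold]  S*(3)=100.9309
k=2: j=0 S=79.1042 intr=46.3358 cont=44.3262 V=46.3358[EX]; j=1 S=128.7800 intr=0.0000 cont=12.7224 V=12.7224[hold]; j=2 S=209.6512 intr=0.0000 cont=0.0000 V=0.0000[hold]  S*(2)=79.1042
k=1: j=0 S=100.9309 intr=24.5091 cont=29.9668 V=29.9668[hold]; j=1 S=164.3134 intr=0.0000 cont=6.6040 V=6.6040[hold]  S*(1)=-
k=0: j=0 S=128.7800 intr=0.0000 cont=18.6256 V=18.6256[hold]  S*(0)=-

price = 18.6256
boundary = - - 79.1042 100.9309
tree:
18.6256
29.9668 6.6040
46.3358 12.7224 0.0000
63.4424 24.5091 0.0000 0.0000
76.8496 46.3358 0.0000 0.0000 0.0000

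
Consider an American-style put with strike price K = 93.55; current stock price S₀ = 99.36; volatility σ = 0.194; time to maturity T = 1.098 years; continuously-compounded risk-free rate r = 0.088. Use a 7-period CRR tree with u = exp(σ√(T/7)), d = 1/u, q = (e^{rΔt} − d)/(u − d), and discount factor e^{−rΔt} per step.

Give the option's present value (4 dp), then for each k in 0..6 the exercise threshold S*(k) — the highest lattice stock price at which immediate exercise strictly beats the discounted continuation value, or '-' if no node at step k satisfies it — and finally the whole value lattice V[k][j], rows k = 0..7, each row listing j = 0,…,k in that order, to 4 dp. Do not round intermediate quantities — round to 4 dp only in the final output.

price = 2.8300
boundary = - - - 78.9052 73.0697 78.9052 85.2068
tree:
2.8300
5.0573 1.2266
8.7649 2.3966 0.3779
14.6448 4.5635 0.8280 0.0492
20.4803 8.3885 1.8026 0.1164 0.0000
25.8843 14.6448 3.8954 0.2752 0.0000 0.0000
30.8886 20.4803 8.3432 0.6506 0.0000 0.0000 0.0000
35.5228 25.8843 14.6448 1.5383 0.0000 0.0000 0.0000 0.0000

Δt=0.15686, u=1.07986, d=0.92604, q=0.57116, disc=e^(-rΔt)=0.98629
k=7 terminal: V=max(K-S,0) → 35.5228 25.8843 14.6448 1.5383 0.0000 0.0000 0.0000 0.0000
k=6: j=0 S=62.6614 intr=30.8886 cont=29.6062 V=30.8886[EX]; j=1 S=73.0697 intr=20.4803 cont=19.1979 V=20.4803[EX]; j=2 S=85.2068 intr=8.3432 cont=7.0607 V=8.3432[EX]; j=3 S=99.3600 intr=0.0000 cont=0.6506 V=0.6506[hold]; j=4 S=115.8641 intr=0.0000 cont=0.0000 V=0.0000[hold]; j=5 S=135.1095 intr=0.0000 cont=0.0000 V=0.0000[hold]; j=6 S=157.5518 intr=0.0000 cont=0.0000 V=0.0000[hold]  S*(6)=85.2068
k=5: j=0 S=67.6657 intr=25.8843 cont=24.6019 V=25.8843[EX]; j=1 S=78.9052 intr=14.6448 cont=13.3623 V=14.6448[EX]; j=2 S=92.0117 intr=1.5383 cont=3.8954 V=3.8954[hold]; j=3 S=107.2952 intr=0.0000 cont=0.2752 V=0.2752[hold]; j=4 S=125.1173 intr=0.0000 cont=0.0000 V=0.0000[hold]; j=5 S=145.8998 intr=0.0000 cont=0.0000 V=0.0000[hold]  S*(5)=78.9052
k=4: j=0 S=73.0697 intr=20.4803 cont=19.1979 V=20.4803[EX]; j=1 S=85.2068 intr=8.3432 cont=8.3885 V=8.3885[hold]; j=2 S=99.3600 intr=0.0000 cont=1.8026 V=1.8026[hold]; j=3 S=115.8641 intr=0.0000 cont=0.1164 V=0.1164[hold]; j=4 S=135.1095 intr=0.0000 cont=0.0000 V=0.0000[hold]  S*(4)=73.0697
k=3: j=0 S=78.9052 intr=14.6448 cont=13.3879 V=14.6448[EX]; j=1 S=92.0117 intr=1.5383 cont=4.5635 V=4.5635[hold]; j=2 S=107.2952 intr=0.0000 cont=0.8280 V=0.8280[hold]; j=3 S=125.1173 intr=0.0000 cont=0.0492 V=0.0492[hold]  S*(3)=78.9052
k=2: j=0 S=85.2068 intr=8.3432 cont=8.7649 V=8.7649[hold]; j=1 S=99.3600 intr=0.0000 cont=2.3966 V=2.3966[hold]; j=2 S=115.8641 intr=0.0000 cont=0.3779 V=0.3779[hold]  S*(2)=-
k=1: j=0 S=92.0117 intr=1.5383 cont=5.0573 V=5.0573[hold]; j=1 S=107.2952 intr=0.0000 cont=1.2266 V=1.2266[hold]  S*(1)=-
k=0: j=0 S=99.3600 intr=0.0000 cont=2.8300 V=2.8300[hold]  S*(0)=-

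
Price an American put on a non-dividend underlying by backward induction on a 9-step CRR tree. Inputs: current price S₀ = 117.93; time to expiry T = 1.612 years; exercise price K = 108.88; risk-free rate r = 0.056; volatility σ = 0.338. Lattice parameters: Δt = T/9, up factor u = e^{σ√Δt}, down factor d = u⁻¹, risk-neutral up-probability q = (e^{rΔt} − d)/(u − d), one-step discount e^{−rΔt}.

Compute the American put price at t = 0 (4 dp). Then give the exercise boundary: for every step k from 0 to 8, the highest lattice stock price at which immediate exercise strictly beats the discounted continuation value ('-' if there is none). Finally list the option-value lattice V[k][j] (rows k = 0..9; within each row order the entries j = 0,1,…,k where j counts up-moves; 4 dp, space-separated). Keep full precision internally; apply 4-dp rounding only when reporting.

price = 11.7034
boundary = - - - - 66.5467 76.7805 66.5467 76.7805 88.5881
tree:
11.7034
16.9010 6.7297
23.7309 10.3963 3.1904
32.2711 15.6496 5.3406 1.0995
42.3333 22.8368 8.7614 2.0197 0.1994
51.2031 32.0995 14.0134 3.6739 0.4023 0.0000
58.8906 42.3333 21.6883 6.6035 0.8117 0.0000 0.0000
65.5535 51.2031 32.0995 11.6904 1.6378 0.0000 0.0000 0.0000
71.3284 58.8906 42.3333 20.2919 3.3048 0.0000 0.0000 0.0000 0.0000
76.3335 65.5535 51.2031 32.0995 6.6685 0.0000 0.0000 0.0000 0.0000 0.0000

Δt=0.17911  u=1.15378  d=0.86671  q=0.49941  discount=0.99002
step 9 (expiry): payoffs max(K−S,0) = 76.3335 65.5535 51.2031 32.0995 6.6685 0.0000 0.0000 0.0000 0.0000 0.0000
step 8: (k=8,j=0): S=37.5516, (K−S)⁺=71.3284, hold=70.2417 ⇒ V=71.3284 exercise | (k=8,j=1): S=49.9894, (K−S)⁺=58.8906, hold=57.8040 ⇒ V=58.8906 exercise | (k=8,j=2): S=66.5467, (K−S)⁺=42.3333, hold=41.2466 ⇒ V=42.3333 exercise | (k=8,j=3): S=88.5881, (K−S)⁺=20.2919, hold=19.2052 ⇒ V=20.2919 exercise | (k=8,j=4): S=117.9300, (K−S)⁺=0.0000, hold=3.3048 ⇒ V=3.3048 continue | (k=8,j=5): S=156.9904, (K−S)⁺=0.0000, hold=0.0000 ⇒ V=0.0000 continue | (k=8,j=6): S=208.9883, (K−S)⁺=0.0000, hold=0.0000 ⇒ V=0.0000 continue | (k=8,j=7): S=278.2087, (K−S)⁺=0.0000, hold=0.0000 ⇒ V=0.0000 continue | (k=8,j=8): S=370.3562, (K−S)⁺=0.0000, hold=0.0000 ⇒ V=0.0000 continue  boundary S*=88.5881
step 7: (k=7,j=0): S=43.3265, (K−S)⁺=65.5535, hold=64.4669 ⇒ V=65.5535 exercise | (k=7,j=1): S=57.6769, (K−S)⁺=51.2031, hold=50.1164 ⇒ V=51.2031 exercise | (k=7,j=2): S=76.7805, (K−S)⁺=32.0995, hold=31.0128 ⇒ V=32.0995 exercise | (k=7,j=3): S=102.2115, (K−S)⁺=6.6685, hold=11.6904 ⇒ V=11.6904 continue | (k=7,j=4): S=136.0657, (K−S)⁺=0.0000, hold=1.6378 ⇒ V=1.6378 continue | (k=7,j=5): S=181.1330, (K−S)⁺=0.0000, hold=0.0000 ⇒ V=0.0000 continue | (k=7,j=6): S=241.1273, (K−S)⁺=0.0000, hold=0.0000 ⇒ V=0.0000 continue | (k=7,j=7): S=320.9927, (K−S)⁺=0.0000, hold=0.0000 ⇒ V=0.0000 continue  boundary S*=76.7805
step 6: (k=6,j=0): S=49.9894, (K−S)⁺=58.8906, hold=57.8040 ⇒ V=58.8906 exercise | (k=6,j=1): S=66.5467, (K−S)⁺=42.3333, hold=41.2466 ⇒ V=42.3333 exercise | (k=6,j=2): S=88.5881, (K−S)⁺=20.2919, hold=21.6883 ⇒ V=21.6883 continue | (k=6,j=3): S=117.9300, (K−S)⁺=0.0000, hold=6.6035 ⇒ V=6.6035 continue | (k=6,j=4): S=156.9904, (K−S)⁺=0.0000, hold=0.8117 ⇒ V=0.8117 continue | (k=6,j=5): S=208.9883, (K−S)⁺=0.0000, hold=0.0000 ⇒ V=0.0000 continue | (k=6,j=6): S=278.2087, (K−S)⁺=0.0000, hold=0.0000 ⇒ V=0.0000 continue  boundary S*=66.5467
step 5: (k=5,j=0): S=57.6769, (K−S)⁺=51.2031, hold=50.1164 ⇒ V=51.2031 exercise | (k=5,j=1): S=76.7805, (K−S)⁺=32.0995, hold=31.7033 ⇒ V=32.0995 exercise | (k=5,j=2): S=102.2115, (K−S)⁺=6.6685, hold=14.0134 ⇒ V=14.0134 continue | (k=5,j=3): S=136.0657, (K−S)⁺=0.0000, hold=3.6739 ⇒ V=3.6739 continue | (k=5,j=4): S=181.1330, (K−S)⁺=0.0000, hold=0.4023 ⇒ V=0.4023 continue | (k=5,j=5): S=241.1273, (K−S)⁺=0.0000, hold=0.0000 ⇒ V=0.0000 continue  boundary S*=76.7805
step 4: (k=4,j=0): S=66.5467, (K−S)⁺=42.3333, hold=41.2466 ⇒ V=42.3333 exercise | (k=4,j=1): S=88.5881, (K−S)⁺=20.2919, hold=22.8368 ⇒ V=22.8368 continue | (k=4,j=2): S=117.9300, (K−S)⁺=0.0000, hold=8.7614 ⇒ V=8.7614 continue | (k=4,j=3): S=156.9904, (K−S)⁺=0.0000, hold=2.0197 ⇒ V=2.0197 continue | (k=4,j=4): S=208.9883, (K−S)⁺=0.0000, hold=0.1994 ⇒ V=0.1994 continue  boundary S*=66.5467
step 3: (k=3,j=0): S=76.7805, (K−S)⁺=32.0995, hold=32.2711 ⇒ V=32.2711 continue | (k=3,j=1): S=102.2115, (K−S)⁺=6.6685, hold=15.6496 ⇒ V=15.6496 continue | (k=3,j=2): S=136.0657, (K−S)⁺=0.0000, hold=5.3406 ⇒ V=5.3406 continue | (k=3,j=3): S=181.1330, (K−S)⁺=0.0000, hold=1.0995 ⇒ V=1.0995 continue  boundary S*=-
step 2: (k=2,j=0): S=88.5881, (K−S)⁺=20.2919, hold=23.7309 ⇒ V=23.7309 continue | (k=2,j=1): S=117.9300, (K−S)⁺=0.0000, hold=10.3963 ⇒ V=10.3963 continue | (k=2,j=2): S=156.9904, (K−S)⁺=0.0000, hold=3.1904 ⇒ V=3.1904 continue  boundary S*=-
step 1: (k=1,j=0): S=102.2115, (K−S)⁺=6.6685, hold=16.9010 ⇒ V=16.9010 continue | (k=1,j=1): S=136.0657, (K−S)⁺=0.0000, hold=6.7297 ⇒ V=6.7297 continue  boundary S*=-
step 0: (k=0,j=0): S=117.9300, (K−S)⁺=0.0000, hold=11.7034 ⇒ V=11.7034 continue  boundary S*=-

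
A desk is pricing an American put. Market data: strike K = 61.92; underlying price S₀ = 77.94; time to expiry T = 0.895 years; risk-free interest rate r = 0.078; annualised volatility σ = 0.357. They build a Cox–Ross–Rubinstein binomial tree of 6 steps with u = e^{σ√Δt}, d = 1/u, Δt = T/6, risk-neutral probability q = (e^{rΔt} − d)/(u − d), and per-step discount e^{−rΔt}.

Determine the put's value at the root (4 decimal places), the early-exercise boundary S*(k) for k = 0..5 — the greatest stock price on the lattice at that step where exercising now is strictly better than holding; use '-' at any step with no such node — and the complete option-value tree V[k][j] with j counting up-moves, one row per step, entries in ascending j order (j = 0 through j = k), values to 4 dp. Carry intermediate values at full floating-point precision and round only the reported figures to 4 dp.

price = 2.5100
boundary = - - - - 44.8990 51.5368
tree:
2.5100
4.2396 0.8920
6.9882 1.6741 0.1547
11.1536 3.1133 0.3181 0.0000
17.0210 5.7255 0.6540 0.0000 0.0000
22.8039 10.3832 1.3445 0.0000 0.0000 0.0000
27.8419 17.0210 2.7640 0.0000 0.0000 0.0000 0.0000

params: Δt=0.14917 u=1.14784 d=0.87120 q=0.50789 e^(-rΔt)=0.98843
t_6 payoffs: 27.8419 17.0210 2.7640 0.0000 0.0000 0.0000 0.0000
t_5: node(5,0) S=39.1161 payoff=22.8039 vs cont=22.0876 → 22.8039 [stop]  node(5,1) S=51.5368 payoff=10.3832 vs cont=9.6669 → 10.3832 [stop]  node(5,2) S=67.9015 payoff=0.0000 vs cont=1.3445 → 1.3445 [wait]  node(5,3) S=89.4626 payoff=0.0000 vs cont=0.0000 → 0.0000 [wait]  node(5,4) S=117.8700 payoff=0.0000 vs cont=0.0000 → 0.0000 [wait]  node(5,5) S=155.2977 payoff=0.0000 vs cont=0.0000 → 0.0000 [wait]  ⇒ S*(5)=51.5368
t_4: node(4,0) S=44.8990 payoff=17.0210 vs cont=16.3047 → 17.0210 [stop]  node(4,1) S=59.1560 payoff=2.7640 vs cont=5.7255 → 5.7255 [wait]  node(4,2) S=77.9400 payoff=0.0000 vs cont=0.6540 → 0.6540 [wait]  node(4,3) S=102.6886 payoff=0.0000 vs cont=0.0000 → 0.0000 [wait]  node(4,4) S=135.2957 payoff=0.0000 vs cont=0.0000 → 0.0000 [wait]  ⇒ S*(4)=44.8990
t_3: node(3,0) S=51.5368 payoff=10.3832 vs cont=11.1536 → 11.1536 [wait]  node(3,1) S=67.9015 payoff=0.0000 vs cont=3.1133 → 3.1133 [wait]  node(3,2) S=89.4626 payoff=0.0000 vs cont=0.3181 → 0.3181 [wait]  node(3,3) S=117.8700 payoff=0.0000 vs cont=0.0000 → 0.0000 [wait]  ⇒ S*(3)=-
t_2: node(2,0) S=59.1560 payoff=2.7640 vs cont=6.9882 → 6.9882 [wait]  node(2,1) S=77.9400 payoff=0.0000 vs cont=1.6741 → 1.6741 [wait]  node(2,2) S=102.6886 payoff=0.0000 vs cont=0.1547 → 0.1547 [wait]  ⇒ S*(2)=-
t_1: node(1,0) S=67.9015 payoff=0.0000 vs cont=4.2396 → 4.2396 [wait]  node(1,1) S=89.4626 payoff=0.0000 vs cont=0.8920 → 0.8920 [wait]  ⇒ S*(1)=-
t_0: node(0,0) S=77.9400 payoff=0.0000 vs cont=2.5100 → 2.5100 [wait]  ⇒ S*(0)=-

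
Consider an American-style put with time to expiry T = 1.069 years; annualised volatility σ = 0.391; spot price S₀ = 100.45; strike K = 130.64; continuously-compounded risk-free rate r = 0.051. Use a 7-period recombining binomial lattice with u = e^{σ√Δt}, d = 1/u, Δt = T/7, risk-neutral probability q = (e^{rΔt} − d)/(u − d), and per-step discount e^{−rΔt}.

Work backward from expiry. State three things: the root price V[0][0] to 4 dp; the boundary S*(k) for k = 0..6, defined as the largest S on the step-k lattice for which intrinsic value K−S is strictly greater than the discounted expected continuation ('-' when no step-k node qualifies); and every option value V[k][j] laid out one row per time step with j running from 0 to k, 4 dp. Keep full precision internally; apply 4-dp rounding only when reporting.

price = 34.1934
boundary = - - 74.0000 86.2166 74.0000 86.2166 100.4500
tree:
34.1934
44.7699 23.6169
56.6400 33.0025 14.1234
67.1256 44.4234 21.5186 6.5713
76.1253 56.6400 31.6411 11.2162 1.7908
83.8499 67.1256 44.4234 18.7035 3.5206 0.0000
90.4799 76.1253 56.6400 30.1900 6.9213 0.0000 0.0000
96.1704 83.8499 67.1256 44.4234 13.6068 0.0000 0.0000 0.0000

params: Δt=0.15271 u=1.16509 d=0.85830 q=0.48736 e^(-rΔt)=0.99224
t_7 payoffs: 96.1704 83.8499 67.1256 44.4234 13.6068 0.0000 0.0000 0.0000
t_6: node(6,0) S=40.1601 payoff=90.4799 vs cont=89.4664 → 90.4799 [stop]  node(6,1) S=54.5147 payoff=76.1253 vs cont=75.1118 → 76.1253 [stop]  node(6,2) S=74.0000 payoff=56.6400 vs cont=55.6265 → 56.6400 [stop]  node(6,3) S=100.4500 payoff=30.1900 vs cont=29.1765 → 30.1900 [stop]  node(6,4) S=136.3541 payoff=0.0000 vs cont=6.9213 → 6.9213 [wait]  node(6,5) S=185.0916 payoff=0.0000 vs cont=0.0000 → 0.0000 [wait]  node(6,6) S=251.2493 payoff=0.0000 vs cont=0.0000 → 0.0000 [wait]  ⇒ S*(6)=100.4500
t_5: node(5,0) S=46.7901 payoff=83.8499 vs cont=82.8364 → 83.8499 [stop]  node(5,1) S=63.5144 payoff=67.1256 vs cont=66.1120 → 67.1256 [stop]  node(5,2) S=86.2166 payoff=44.4234 vs cont=43.4099 → 44.4234 [stop]  node(5,3) S=117.0332 payoff=13.6068 vs cont=18.7035 → 18.7035 [wait]  node(5,4) S=158.8647 payoff=0.0000 vs cont=3.5206 → 3.5206 [wait]  node(5,5) S=215.6482 payoff=0.0000 vs cont=0.0000 → 0.0000 [wait]  ⇒ S*(5)=86.2166
t_4: node(4,0) S=54.5147 payoff=76.1253 vs cont=75.1118 → 76.1253 [stop]  node(4,1) S=74.0000 payoff=56.6400 vs cont=55.6265 → 56.6400 [stop]  node(4,2) S=100.4500 payoff=30.1900 vs cont=31.6411 → 31.6411 [wait]  node(4,3) S=136.3541 payoff=0.0000 vs cont=11.2162 → 11.2162 [wait]  node(4,4) S=185.0916 payoff=0.0000 vs cont=1.7908 → 1.7908 [wait]  ⇒ S*(4)=74.0000
t_3: node(3,0) S=63.5144 payoff=67.1256 vs cont=66.1120 → 67.1256 [stop]  node(3,1) S=86.2166 payoff=44.4234 vs cont=44.1116 → 44.4234 [stop]  node(3,2) S=117.0332 payoff=13.6068 vs cont=21.5186 → 21.5186 [wait]  node(3,3) S=158.8647 payoff=0.0000 vs cont=6.5713 → 6.5713 [wait]  ⇒ S*(3)=86.2166
t_2: node(2,0) S=74.0000 payoff=56.6400 vs cont=55.6265 → 56.6400 [stop]  node(2,1) S=100.4500 payoff=30.1900 vs cont=33.0025 → 33.0025 [wait]  node(2,2) S=136.3541 payoff=0.0000 vs cont=14.1234 → 14.1234 [wait]  ⇒ S*(2)=74.0000
t_1: node(1,0) S=86.2166 payoff=44.4234 vs cont=44.7699 → 44.7699 [wait]  node(1,1) S=117.0332 payoff=13.6068 vs cont=23.6169 → 23.6169 [wait]  ⇒ S*(1)=-
t_0: node(0,0) S=100.4500 payoff=30.1900 vs cont=34.1934 → 34.1934 [wait]  ⇒ S*(0)=-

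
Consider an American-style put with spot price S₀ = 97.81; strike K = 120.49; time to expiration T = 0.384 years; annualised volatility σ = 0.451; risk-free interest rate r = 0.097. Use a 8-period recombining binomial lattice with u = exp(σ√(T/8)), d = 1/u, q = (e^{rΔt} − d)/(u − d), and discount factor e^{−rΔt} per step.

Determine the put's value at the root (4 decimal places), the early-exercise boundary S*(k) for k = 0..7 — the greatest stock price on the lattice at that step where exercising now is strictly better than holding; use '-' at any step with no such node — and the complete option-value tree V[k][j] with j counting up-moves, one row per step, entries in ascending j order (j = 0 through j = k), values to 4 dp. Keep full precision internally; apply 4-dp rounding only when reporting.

price = 24.4439
boundary = - - 80.2710 88.6076 80.2710 88.6076 97.8100 107.9681
tree:
24.4439
31.9023 17.1811
40.2190 23.8471 10.6464
47.7712 31.8824 15.9993 5.3693
54.6129 40.2190 23.1397 8.9770 1.7957
60.8109 47.7712 31.8824 14.5747 3.4385 0.1624
66.4258 54.6129 40.2190 22.6800 6.5698 0.3256 0.0000
71.5124 60.8109 47.7712 31.8824 12.5219 0.6528 0.0000 0.0000
76.1204 66.4258 54.6129 40.2190 22.6800 1.3088 0.0000 0.0000 0.0000

params: Δt=0.04800 u=1.10386 d=0.90592 q=0.49889 e^(-rΔt)=0.99535
t_8 payoffs: 76.1204 66.4258 54.6129 40.2190 22.6800 1.3088 0.0000 0.0000 0.0000
t_7: node(7,0) S=48.9776 payoff=71.5124 vs cont=70.9527 → 71.5124 [stop]  node(7,1) S=59.6791 payoff=60.8109 vs cont=60.2513 → 60.8109 [stop]  node(7,2) S=72.7188 payoff=47.7712 vs cont=47.2115 → 47.7712 [stop]  node(7,3) S=88.6076 payoff=31.8824 vs cont=31.3227 → 31.8824 [stop]  node(7,4) S=107.9681 payoff=12.5219 vs cont=11.9622 → 12.5219 [stop]  node(7,5) S=131.5588 payoff=0.0000 vs cont=0.6528 → 0.6528 [wait]  node(7,6) S=160.3041 payoff=0.0000 vs cont=0.0000 → 0.0000 [wait]  node(7,7) S=195.3301 payoff=0.0000 vs cont=0.0000 → 0.0000 [wait]  ⇒ S*(7)=107.9681
t_6: node(6,0) S=54.0642 payoff=66.4258 vs cont=65.8661 → 66.4258 [stop]  node(6,1) S=65.8771 payoff=54.6129 vs cont=54.0532 → 54.6129 [stop]  node(6,2) S=80.2710 payoff=40.2190 vs cont=39.6593 → 40.2190 [stop]  node(6,3) S=97.8100 payoff=22.6800 vs cont=22.1203 → 22.6800 [stop]  node(6,4) S=119.1812 payoff=1.3088 vs cont=6.5698 → 6.5698 [wait]  node(6,5) S=145.2220 payoff=0.0000 vs cont=0.3256 → 0.3256 [wait]  node(6,6) S=176.9526 payoff=0.0000 vs cont=0.0000 → 0.0000 [wait]  ⇒ S*(6)=97.8100
t_5: node(5,0) S=59.6791 payoff=60.8109 vs cont=60.2513 → 60.8109 [stop]  node(5,1) S=72.7188 payoff=47.7712 vs cont=47.2115 → 47.7712 [stop]  node(5,2) S=88.6076 payoff=31.8824 vs cont=31.3227 → 31.8824 [stop]  node(5,3) S=107.9681 payoff=12.5219 vs cont=14.5747 → 14.5747 [wait]  node(5,4) S=131.5588 payoff=0.0000 vs cont=3.4385 → 3.4385 [wait]  node(5,5) S=160.3041 payoff=0.0000 vs cont=0.1624 → 0.1624 [wait]  ⇒ S*(5)=88.6076
t_4: node(4,0) S=65.8771 payoff=54.6129 vs cont=54.0532 → 54.6129 [stop]  node(4,1) S=80.2710 payoff=40.2190 vs cont=39.6593 → 40.2190 [stop]  node(4,2) S=97.8100 payoff=22.6800 vs cont=23.1397 → 23.1397 [wait]  node(4,3) S=119.1812 payoff=1.3088 vs cont=8.9770 → 8.9770 [wait]  node(4,4) S=145.2220 payoff=0.0000 vs cont=1.7957 → 1.7957 [wait]  ⇒ S*(4)=80.2710
t_3: node(3,0) S=72.7188 payoff=47.7712 vs cont=47.2115 → 47.7712 [stop]  node(3,1) S=88.6076 payoff=31.8824 vs cont=31.5510 → 31.8824 [stop]  node(3,2) S=107.9681 payoff=12.5219 vs cont=15.9993 → 15.9993 [wait]  node(3,3) S=131.5588 payoff=0.0000 vs cont=5.3693 → 5.3693 [wait]  ⇒ S*(3)=88.6076
t_2: node(2,0) S=80.2710 payoff=40.2190 vs cont=39.6593 → 40.2190 [stop]  node(2,1) S=97.8100 payoff=22.6800 vs cont=23.8471 → 23.8471 [wait]  node(2,2) S=119.1812 payoff=1.3088 vs cont=10.6464 → 10.6464 [wait]  ⇒ S*(2)=80.2710
t_1: node(1,0) S=88.6076 payoff=31.8824 vs cont=31.9023 → 31.9023 [wait]  node(1,1) S=107.9681 payoff=12.5219 vs cont=17.1811 → 17.1811 [wait]  ⇒ S*(1)=-
t_0: node(0,0) S=97.8100 payoff=22.6800 vs cont=24.4439 → 24.4439 [wait]  ⇒ S*(0)=-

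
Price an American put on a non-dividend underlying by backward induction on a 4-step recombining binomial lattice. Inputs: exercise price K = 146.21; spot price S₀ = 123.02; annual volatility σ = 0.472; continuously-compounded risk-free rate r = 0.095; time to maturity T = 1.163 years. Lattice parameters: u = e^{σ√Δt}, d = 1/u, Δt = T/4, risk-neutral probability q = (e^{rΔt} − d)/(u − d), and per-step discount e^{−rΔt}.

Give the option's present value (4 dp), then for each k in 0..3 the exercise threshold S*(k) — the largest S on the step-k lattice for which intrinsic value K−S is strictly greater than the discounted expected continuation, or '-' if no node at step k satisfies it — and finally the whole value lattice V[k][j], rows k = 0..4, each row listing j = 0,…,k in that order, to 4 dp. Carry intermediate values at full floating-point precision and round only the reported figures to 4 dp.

price = 33.7063
boundary = - 95.3771 73.9457 95.3771
tree:
33.7063
50.8329 17.8842
72.2643 30.6461 5.6819
88.8801 50.8329 11.4789 0.0000
101.7623 72.2643 23.1900 0.0000 0.0000

Δt=0.29075, u=1.28983, d=0.77530, q=0.49114, disc=e^(-rΔt)=0.97276
k=4 terminal: V=max(K-S,0) → 101.7623 72.2643 23.1900 0.0000 0.0000
k=3: j=0 S=57.3299 intr=88.8801 cont=84.8969 V=88.8801[EX]; j=1 S=95.3771 intr=50.8329 cont=46.8496 V=50.8329[EX]; j=2 S=158.6745 intr=0.0000 cont=11.4789 V=11.4789[hold]; j=3 S=263.9796 intr=0.0000 cont=0.0000 V=0.0000[hold]  S*(3)=95.3771
k=2: j=0 S=73.9457 intr=72.2643 cont=68.2811 V=72.2643[EX]; j=1 S=123.0200 intr=23.1900 cont=30.6461 V=30.6461[hold]; j=2 S=204.6627 intr=0.0000 cont=5.6819 V=5.6819[hold]  S*(2)=73.9457
k=1: j=0 S=95.3771 intr=50.8329 cont=50.4119 V=50.8329[EX]; j=1 S=158.6745 intr=0.0000 cont=17.8842 V=17.8842[hold]  S*(1)=95.3771
k=0: j=0 S=123.0200 intr=23.1900 cont=33.7063 V=33.7063[hold]  S*(0)=-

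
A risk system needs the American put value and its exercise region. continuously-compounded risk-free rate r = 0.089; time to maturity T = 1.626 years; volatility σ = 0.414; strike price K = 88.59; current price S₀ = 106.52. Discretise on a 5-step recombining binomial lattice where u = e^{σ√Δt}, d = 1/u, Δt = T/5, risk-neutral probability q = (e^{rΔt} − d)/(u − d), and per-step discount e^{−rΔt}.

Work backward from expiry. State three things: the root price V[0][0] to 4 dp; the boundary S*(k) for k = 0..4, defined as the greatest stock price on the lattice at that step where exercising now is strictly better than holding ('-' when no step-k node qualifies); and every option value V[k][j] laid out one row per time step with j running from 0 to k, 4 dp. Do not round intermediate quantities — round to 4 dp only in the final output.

params: Δt=0.32520 u=1.26629 d=0.78971 q=0.50287 e^(-rΔt)=0.97147
t_5 payoffs: 55.8732 36.1292 4.4700 0.0000 0.0000 0.0000
t_4: node(4,0) S=41.4288 payoff=47.1612 vs cont=44.6339 → 47.1612 [stop]  node(4,1) S=66.4304 payoff=22.1596 vs cont=19.6323 → 22.1596 [stop]  node(4,2) S=106.5200 payoff=0.0000 vs cont=2.1588 → 2.1588 [wait]  node(4,3) S=170.8030 payoff=0.0000 vs cont=0.0000 → 0.0000 [wait]  node(4,4) S=273.8796 payoff=0.0000 vs cont=0.0000 → 0.0000 [wait]  ⇒ S*(4)=66.4304
t_3: node(3,0) S=52.4608 payoff=36.1292 vs cont=33.6019 → 36.1292 [stop]  node(3,1) S=84.1200 payoff=4.4700 vs cont=11.7566 → 11.7566 [wait]  node(3,2) S=134.8849 payoff=0.0000 vs cont=1.0426 → 1.0426 [wait]  node(3,3) S=216.2856 payoff=0.0000 vs cont=0.0000 → 0.0000 [wait]  ⇒ S*(3)=52.4608
t_2: node(2,0) S=66.4304 payoff=22.1596 vs cont=23.1919 → 23.1919 [wait]  node(2,1) S=106.5200 payoff=0.0000 vs cont=6.1872 → 6.1872 [wait]  node(2,2) S=170.8030 payoff=0.0000 vs cont=0.5035 → 0.5035 [wait]  ⇒ S*(2)=-
t_1: node(1,0) S=84.1200 payoff=4.4700 vs cont=14.2231 → 14.2231 [wait]  node(1,1) S=134.8849 payoff=0.0000 vs cont=3.2341 → 3.2341 [wait]  ⇒ S*(1)=-
t_0: node(0,0) S=106.5200 payoff=0.0000 vs cont=8.4490 → 8.4490 [wait]  ⇒ S*(0)=-

price = 8.4490
boundary = - - - 52.4608 66.4304
tree:
8.4490
14.2231 3.2341
23.1919 6.1872 0.5035
36.1292 11.7566 1.0426 0.0000
47.1612 22.1596 2.1588 0.0000 0.0000
55.8732 36.1292 4.4700 0.0000 0.0000 0.0000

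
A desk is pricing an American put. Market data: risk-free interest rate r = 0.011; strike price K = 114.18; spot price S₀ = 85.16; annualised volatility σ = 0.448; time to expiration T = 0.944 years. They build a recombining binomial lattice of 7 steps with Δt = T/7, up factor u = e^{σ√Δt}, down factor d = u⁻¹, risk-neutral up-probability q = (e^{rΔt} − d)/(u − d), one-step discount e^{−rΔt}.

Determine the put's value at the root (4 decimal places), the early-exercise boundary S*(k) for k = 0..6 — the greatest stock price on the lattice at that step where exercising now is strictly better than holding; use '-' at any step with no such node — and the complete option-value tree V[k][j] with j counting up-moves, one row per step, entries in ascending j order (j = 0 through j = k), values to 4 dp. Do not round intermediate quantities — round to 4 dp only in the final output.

price = 35.0249
boundary = - - - 51.9861 61.2825 72.2414 85.1600
tree:
35.0249
43.8472 24.9235
53.1266 33.2449 15.3695
62.1939 42.7994 22.2900 7.4068
70.0801 52.8975 31.2458 11.9933 2.1208
76.7700 62.1939 41.9386 18.9667 3.9585 0.0000
82.4450 70.0801 52.8975 29.0200 7.3887 0.0000 0.0000
87.2591 76.7700 62.1939 41.9386 13.7912 0.0000 0.0000 0.0000

Δt=0.13486, u=1.17883, d=0.84830, q=0.46345, disc=e^(-rΔt)=0.99852
k=7 terminal: V=max(K-S,0) → 87.2591 76.7700 62.1939 41.9386 13.7912 0.0000 0.0000 0.0000
k=6: j=0 S=31.7350 intr=82.4450 cont=82.2757 V=82.4450[EX]; j=1 S=44.0999 intr=70.0801 cont=69.9109 V=70.0801[EX]; j=2 S=61.2825 intr=52.8975 cont=52.7282 V=52.8975[EX]; j=3 S=85.1600 intr=29.0200 cont=28.8507 V=29.0200[EX]; j=4 S=118.3409 intr=0.0000 cont=7.3887 V=7.3887[hold]; j=5 S=164.4499 intr=0.0000 cont=0.0000 V=0.0000[hold]; j=6 S=228.5245 intr=0.0000 cont=0.0000 V=0.0000[hold]  S*(6)=85.1600
k=5: j=0 S=37.4100 intr=76.7700 cont=76.6007 V=76.7700[EX]; j=1 S=51.9861 intr=62.1939 cont=62.0247 V=62.1939[EX]; j=2 S=72.2414 intr=41.9386 cont=41.7694 V=41.9386[EX]; j=3 S=100.3888 intr=13.7912 cont=18.9667 V=18.9667[hold]; j=4 S=139.5032 intr=0.0000 cont=3.9585 V=3.9585[hold]; j=5 S=193.8578 intr=0.0000 cont=0.0000 V=0.0000[hold]  S*(5)=72.2414
k=4: j=0 S=44.0999 intr=70.0801 cont=69.9109 V=70.0801[EX]; j=1 S=61.2825 intr=52.8975 cont=52.7282 V=52.8975[EX]; j=2 S=85.1600 intr=29.0200 cont=31.2458 V=31.2458[hold]; j=3 S=118.3409 intr=0.0000 cont=11.9933 V=11.9933[hold]; j=4 S=164.4499 intr=0.0000 cont=2.1208 V=2.1208[hold]  S*(4)=61.2825
k=3: j=0 S=51.9861 intr=62.1939 cont=62.0247 V=62.1939[EX]; j=1 S=72.2414 intr=41.9386 cont=42.7994 V=42.7994[hold]; j=2 S=100.3888 intr=13.7912 cont=22.2900 V=22.2900[hold]; j=3 S=139.5032 intr=0.0000 cont=7.4068 V=7.4068[hold]  S*(3)=51.9861
k=2: j=0 S=61.2825 intr=52.8975 cont=53.1266 V=53.1266[hold]; j=1 S=85.1600 intr=29.0200 cont=33.2449 V=33.2449[hold]; j=2 S=118.3409 intr=0.0000 cont=15.3695 V=15.3695[hold]  S*(2)=-
k=1: j=0 S=72.2414 intr=41.9386 cont=43.8472 V=43.8472[hold]; j=1 S=100.3888 intr=13.7912 cont=24.9235 V=24.9235[hold]  S*(1)=-
k=0: j=0 S=85.1600 intr=29.0200 cont=35.0249 V=35.0249[hold]  S*(0)=-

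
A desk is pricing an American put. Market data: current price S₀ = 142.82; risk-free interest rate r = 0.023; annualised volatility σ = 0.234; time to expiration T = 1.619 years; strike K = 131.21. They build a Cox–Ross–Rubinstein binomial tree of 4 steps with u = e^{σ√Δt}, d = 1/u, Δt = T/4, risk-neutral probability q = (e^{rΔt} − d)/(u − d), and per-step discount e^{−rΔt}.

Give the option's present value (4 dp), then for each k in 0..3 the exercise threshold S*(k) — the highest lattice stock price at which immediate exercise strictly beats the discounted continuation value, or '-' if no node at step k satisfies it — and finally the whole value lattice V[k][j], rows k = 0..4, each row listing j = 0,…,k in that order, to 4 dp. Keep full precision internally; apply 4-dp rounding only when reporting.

price = 9.6670
boundary = - - - 91.3751
tree:
9.6670
16.1945 3.1679
26.1387 6.3211 0.0000
39.8349 12.6129 0.0000 0.0000
52.4739 25.1671 0.0000 0.0000 0.0000

Δt=0.40475, u=1.16052, d=0.86168, q=0.49415, disc=e^(-rΔt)=0.99073
k=4 terminal: V=max(K-S,0) → 52.4739 25.1671 0.0000 0.0000 0.0000
k=3: j=0 S=91.3751 intr=39.8349 cont=38.6191 V=39.8349[EX]; j=1 S=123.0652 intr=8.1448 cont=12.6129 V=12.6129[hold]; j=2 S=165.7459 intr=0.0000 cont=0.0000 V=0.0000[hold]; j=3 S=223.2288 intr=0.0000 cont=0.0000 V=0.0000[hold]  S*(3)=91.3751
k=2: j=0 S=106.0429 intr=25.1671 cont=26.1387 V=26.1387[hold]; j=1 S=142.8200 intr=0.0000 cont=6.3211 V=6.3211[hold]; j=2 S=192.3519 intr=0.0000 cont=0.0000 V=0.0000[hold]  S*(2)=-
k=1: j=0 S=123.0652 intr=8.1448 cont=16.1945 V=16.1945[hold]; j=1 S=165.7459 intr=0.0000 cont=3.1679 V=3.1679[hold]  S*(1)=-
k=0: j=0 S=142.8200 intr=0.0000 cont=9.6670 V=9.6670[hold]  S*(0)=-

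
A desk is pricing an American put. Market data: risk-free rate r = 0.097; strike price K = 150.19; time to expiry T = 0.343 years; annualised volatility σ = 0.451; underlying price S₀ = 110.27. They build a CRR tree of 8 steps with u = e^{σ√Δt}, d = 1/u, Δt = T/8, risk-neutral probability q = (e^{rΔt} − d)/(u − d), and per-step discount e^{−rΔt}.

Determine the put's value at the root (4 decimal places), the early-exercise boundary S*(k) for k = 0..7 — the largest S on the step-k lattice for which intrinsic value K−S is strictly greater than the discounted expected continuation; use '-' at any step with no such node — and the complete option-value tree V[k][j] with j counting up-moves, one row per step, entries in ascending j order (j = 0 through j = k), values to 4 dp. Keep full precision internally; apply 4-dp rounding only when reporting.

price = 40.0800
boundary = - 100.4386 110.2700 100.4386 110.2700 100.4386 110.2700 121.0637
tree:
40.0800
49.7514 30.7028
58.7063 39.9200 21.7033
66.8627 49.7514 30.0209 13.5320
74.2920 58.7063 39.9200 20.3310 6.8175
81.0589 66.8627 49.7514 29.2683 11.5259 2.1462
87.2224 74.2920 58.7063 39.9200 18.8163 4.3012 0.0000
92.8365 81.0589 66.8627 49.7514 29.1263 8.6202 0.0000 0.0000
97.9500 87.2224 74.2920 58.7063 39.9200 17.2760 0.0000 0.0000 0.0000

Δt=0.04288  u=1.09788  d=0.91084  q=0.49895  discount=0.99585
step 8 (expiry): payoffs max(K−S,0) = 97.9500 87.2224 74.2920 58.7063 39.9200 17.2760 0.0000 0.0000 0.0000
step 7: (k=7,j=0): S=57.3535, (K−S)⁺=92.8365, hold=92.2131 ⇒ V=92.8365 exercise | (k=7,j=1): S=69.1311, (K−S)⁺=81.0589, hold=80.4355 ⇒ V=81.0589 exercise | (k=7,j=2): S=83.3273, (K−S)⁺=66.8627, hold=66.2394 ⇒ V=66.8627 exercise | (k=7,j=3): S=100.4386, (K−S)⁺=49.7514, hold=49.1281 ⇒ V=49.7514 exercise | (k=7,j=4): S=121.0637, (K−S)⁺=29.1263, hold=28.5029 ⇒ V=29.1263 exercise | (k=7,j=5): S=145.9243, (K−S)⁺=4.2657, hold=8.6202 ⇒ V=8.6202 continue | (k=7,j=6): S=175.8899, (K−S)⁺=0.0000, hold=0.0000 ⇒ V=0.0000 continue | (k=7,j=7): S=212.0091, (K−S)⁺=0.0000, hold=0.0000 ⇒ V=0.0000 continue  boundary S*=121.0637
step 6: (k=6,j=0): S=62.9676, (K−S)⁺=87.2224, hold=86.5991 ⇒ V=87.2224 exercise | (k=6,j=1): S=75.8980, (K−S)⁺=74.2920, hold=73.6687 ⇒ V=74.2920 exercise | (k=6,j=2): S=91.4837, (K−S)⁺=58.7063, hold=58.0829 ⇒ V=58.7063 exercise | (k=6,j=3): S=110.2700, (K−S)⁺=39.9200, hold=39.2967 ⇒ V=39.9200 exercise | (k=6,j=4): S=132.9140, (K−S)⁺=17.2760, hold=18.8163 ⇒ V=18.8163 continue | (k=6,j=5): S=160.2080, (K−S)⁺=0.0000, hold=4.3012 ⇒ V=4.3012 continue | (k=6,j=6): S=193.1069, (K−S)⁺=0.0000, hold=0.0000 ⇒ V=0.0000 continue  boundary S*=110.2700
step 5: (k=5,j=0): S=69.1311, (K−S)⁺=81.0589, hold=80.4355 ⇒ V=81.0589 exercise | (k=5,j=1): S=83.3273, (K−S)⁺=66.8627, hold=66.2394 ⇒ V=66.8627 exercise | (k=5,j=2): S=100.4386, (K−S)⁺=49.7514, hold=49.1281 ⇒ V=49.7514 exercise | (k=5,j=3): S=121.0637, (K−S)⁺=29.1263, hold=29.2683 ⇒ V=29.2683 continue | (k=5,j=4): S=145.9243, (K−S)⁺=4.2657, hold=11.5259 ⇒ V=11.5259 continue | (k=5,j=5): S=175.8899, (K−S)⁺=0.0000, hold=2.1462 ⇒ V=2.1462 continue  boundary S*=100.4386
step 4: (k=4,j=0): S=75.8980, (K−S)⁺=74.2920, hold=73.6687 ⇒ V=74.2920 exercise | (k=4,j=1): S=91.4837, (K−S)⁺=58.7063, hold=58.0829 ⇒ V=58.7063 exercise | (k=4,j=2): S=110.2700, (K−S)⁺=39.9200, hold=39.3672 ⇒ V=39.9200 exercise | (k=4,j=3): S=132.9140, (K−S)⁺=17.2760, hold=20.3310 ⇒ V=20.3310 continue | (k=4,j=4): S=160.2080, (K−S)⁺=0.0000, hold=6.8175 ⇒ V=6.8175 continue  boundary S*=110.2700
step 3: (k=3,j=0): S=83.3273, (K−S)⁺=66.8627, hold=66.2394 ⇒ V=66.8627 exercise | (k=3,j=1): S=100.4386, (K−S)⁺=49.7514, hold=49.1281 ⇒ V=49.7514 exercise | (k=3,j=2): S=121.0637, (K−S)⁺=29.1263, hold=30.0209 ⇒ V=30.0209 continue | (k=3,j=3): S=145.9243, (K−S)⁺=4.2657, hold=13.5320 ⇒ V=13.5320 continue  boundary S*=100.4386
step 2: (k=2,j=0): S=91.4837, (K−S)⁺=58.7063, hold=58.0829 ⇒ V=58.7063 exercise | (k=2,j=1): S=110.2700, (K−S)⁺=39.9200, hold=39.7412 ⇒ V=39.9200 exercise | (k=2,j=2): S=132.9140, (K−S)⁺=17.2760, hold=21.7033 ⇒ V=21.7033 continue  boundary S*=110.2700
step 1: (k=1,j=0): S=100.4386, (K−S)⁺=49.7514, hold=49.1281 ⇒ V=49.7514 exercise | (k=1,j=1): S=121.0637, (K−S)⁺=29.1263, hold=30.7028 ⇒ V=30.7028 continue  boundary S*=100.4386
step 0: (k=0,j=0): S=110.2700, (K−S)⁺=39.9200, hold=40.0800 ⇒ V=40.0800 continue  boundary S*=-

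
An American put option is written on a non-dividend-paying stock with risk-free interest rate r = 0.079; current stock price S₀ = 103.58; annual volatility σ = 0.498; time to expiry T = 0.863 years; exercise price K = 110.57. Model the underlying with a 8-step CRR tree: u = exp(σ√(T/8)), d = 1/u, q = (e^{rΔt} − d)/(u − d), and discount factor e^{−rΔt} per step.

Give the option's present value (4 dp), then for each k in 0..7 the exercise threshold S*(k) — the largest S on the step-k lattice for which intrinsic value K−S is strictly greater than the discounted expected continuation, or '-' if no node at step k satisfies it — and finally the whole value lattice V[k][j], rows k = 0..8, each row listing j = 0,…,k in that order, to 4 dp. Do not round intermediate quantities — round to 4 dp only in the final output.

params: Δt=0.10787 u=1.17770 d=0.84911 q=0.48525 e^(-rΔt)=0.99151
t_8 payoffs: 82.5806 71.7492 56.7263 35.8898 6.9900 0.0000 0.0000 0.0000 0.0000
t_7: node(7,0) S=32.9632 payoff=77.6068 vs cont=76.6685 → 77.6068 [stop]  node(7,1) S=45.7193 payoff=64.8507 vs cont=63.9124 → 64.8507 [stop]  node(7,2) S=63.4118 payoff=47.1582 vs cont=46.2199 → 47.1582 [stop]  node(7,3) S=87.9510 payoff=22.6190 vs cont=21.6807 → 22.6190 [stop]  node(7,4) S=121.9863 payoff=0.0000 vs cont=3.5676 → 3.5676 [wait]  node(7,5) S=169.1927 payoff=0.0000 vs cont=0.0000 → 0.0000 [wait]  node(7,6) S=234.6671 payoff=0.0000 vs cont=0.0000 → 0.0000 [wait]  node(7,7) S=325.4789 payoff=0.0000 vs cont=0.0000 → 0.0000 [wait]  ⇒ S*(7)=87.9510
t_6: node(6,0) S=38.8208 payoff=71.7492 vs cont=70.8109 → 71.7492 [stop]  node(6,1) S=53.8437 payoff=56.7263 vs cont=55.7880 → 56.7263 [stop]  node(6,2) S=74.6802 payoff=35.8898 vs cont=34.9515 → 35.8898 [stop]  node(6,3) S=103.5800 payoff=6.9900 vs cont=13.2609 → 13.2609 [wait]  node(6,4) S=143.6635 payoff=0.0000 vs cont=1.8209 → 1.8209 [wait]  node(6,5) S=199.2586 payoff=0.0000 vs cont=0.0000 → 0.0000 [wait]  node(6,6) S=276.3679 payoff=0.0000 vs cont=0.0000 → 0.0000 [wait]  ⇒ S*(6)=74.6802
t_5: node(5,0) S=45.7193 payoff=64.8507 vs cont=63.9124 → 64.8507 [stop]  node(5,1) S=63.4118 payoff=47.1582 vs cont=46.2199 → 47.1582 [stop]  node(5,2) S=87.9510 payoff=22.6190 vs cont=24.6979 → 24.6979 [wait]  node(5,3) S=121.9863 payoff=0.0000 vs cont=7.6442 → 7.6442 [wait]  node(5,4) S=169.1927 payoff=0.0000 vs cont=0.9293 → 0.9293 [wait]  node(5,5) S=234.6671 payoff=0.0000 vs cont=0.0000 → 0.0000 [wait]  ⇒ S*(5)=63.4118
t_4: node(4,0) S=53.8437 payoff=56.7263 vs cont=55.7880 → 56.7263 [stop]  node(4,1) S=74.6802 payoff=35.8898 vs cont=35.9517 → 35.9517 [wait]  node(4,2) S=103.5800 payoff=6.9900 vs cont=16.2833 → 16.2833 [wait]  node(4,3) S=143.6635 payoff=0.0000 vs cont=4.3486 → 4.3486 [wait]  node(4,4) S=199.2586 payoff=0.0000 vs cont=0.4743 → 0.4743 [wait]  ⇒ S*(4)=53.8437
t_3: node(3,0) S=63.4118 payoff=47.1582 vs cont=46.2497 → 47.1582 [stop]  node(3,1) S=87.9510 payoff=22.6190 vs cont=26.1836 → 26.1836 [wait]  node(3,2) S=121.9863 payoff=0.0000 vs cont=10.4030 → 10.4030 [wait]  node(3,3) S=169.1927 payoff=0.0000 vs cont=2.4477 → 2.4477 [wait]  ⇒ S*(3)=63.4118
t_2: node(2,0) S=74.6802 payoff=35.8898 vs cont=36.6665 → 36.6665 [wait]  node(2,1) S=103.5800 payoff=6.9900 vs cont=18.3689 → 18.3689 [wait]  node(2,2) S=143.6635 payoff=0.0000 vs cont=6.4872 → 6.4872 [wait]  ⇒ S*(2)=-
t_1: node(1,0) S=87.9510 payoff=22.6190 vs cont=27.5519 → 27.5519 [wait]  node(1,1) S=121.9863 payoff=0.0000 vs cont=12.4964 → 12.4964 [wait]  ⇒ S*(1)=-
t_0: node(0,0) S=103.5800 payoff=6.9900 vs cont=20.0745 → 20.0745 [wait]  ⇒ S*(0)=-

price = 20.0745
boundary = - - - 63.4118 53.8437 63.4118 74.6802 87.9510
tree:
20.0745
27.5519 12.4964
36.6665 18.3689 6.4872
47.1582 26.1836 10.4030 2.4477
56.7263 35.9517 16.2833 4.3486 0.4743
64.8507 47.1582 24.6979 7.6442 0.9293 0.0000
71.7492 56.7263 35.8898 13.2609 1.8209 0.0000 0.0000
77.6068 64.8507 47.1582 22.6190 3.5676 0.0000 0.0000 0.0000
82.5806 71.7492 56.7263 35.8898 6.9900 0.0000 0.0000 0.0000 0.0000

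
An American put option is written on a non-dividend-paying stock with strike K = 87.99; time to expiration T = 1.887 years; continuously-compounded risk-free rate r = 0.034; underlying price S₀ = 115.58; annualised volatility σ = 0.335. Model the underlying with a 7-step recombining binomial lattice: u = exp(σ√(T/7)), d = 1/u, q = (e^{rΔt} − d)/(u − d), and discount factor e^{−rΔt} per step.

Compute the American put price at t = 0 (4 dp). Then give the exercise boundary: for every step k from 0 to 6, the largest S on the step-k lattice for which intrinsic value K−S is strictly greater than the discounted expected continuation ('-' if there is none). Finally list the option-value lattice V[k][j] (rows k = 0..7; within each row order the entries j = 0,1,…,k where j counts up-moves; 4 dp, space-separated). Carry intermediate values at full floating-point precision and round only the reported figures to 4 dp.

price = 6.3365
boundary = - - - - 57.6408 48.4387 57.6408
tree:
6.3365
9.8373 2.7094
14.8589 4.6490 0.6847
21.6927 7.8261 1.3364 0.0000
30.3492 12.8391 2.6086 0.0000 0.0000
39.5513 20.3046 5.0917 0.0000 0.0000 0.0000
47.2844 30.3492 9.9384 0.0000 0.0000 0.0000 0.0000
53.7829 39.5513 19.3988 0.0000 0.0000 0.0000 0.0000 0.0000

params: Δt=0.26957 u=1.18998 d=0.84035 q=0.48296 e^(-rΔt)=0.99088
t_7 payoffs: 53.7829 39.5513 19.3988 0.0000 0.0000 0.0000 0.0000 0.0000
t_6: node(6,0) S=40.7056 payoff=47.2844 vs cont=46.4816 → 47.2844 [stop]  node(6,1) S=57.6408 payoff=30.3492 vs cont=29.5464 → 30.3492 [stop]  node(6,2) S=81.6219 payoff=6.3681 vs cont=9.9384 → 9.9384 [wait]  node(6,3) S=115.5800 payoff=0.0000 vs cont=0.0000 → 0.0000 [wait]  node(6,4) S=163.6662 payoff=0.0000 vs cont=0.0000 → 0.0000 [wait]  node(6,5) S=231.7582 payoff=0.0000 vs cont=0.0000 → 0.0000 [wait]  node(6,6) S=328.1794 payoff=0.0000 vs cont=0.0000 → 0.0000 [wait]  ⇒ S*(6)=57.6408
t_5: node(5,0) S=48.4387 payoff=39.5513 vs cont=38.7485 → 39.5513 [stop]  node(5,1) S=68.5912 payoff=19.3988 vs cont=20.3046 → 20.3046 [wait]  node(5,2) S=97.1280 payoff=0.0000 vs cont=5.0917 → 5.0917 [wait]  node(5,3) S=137.5374 payoff=0.0000 vs cont=0.0000 → 0.0000 [wait]  node(5,4) S=194.7588 payoff=0.0000 vs cont=0.0000 → 0.0000 [wait]  node(5,5) S=275.7866 payoff=0.0000 vs cont=0.0000 → 0.0000 [wait]  ⇒ S*(5)=48.4387
t_4: node(4,0) S=57.6408 payoff=30.3492 vs cont=29.9799 → 30.3492 [stop]  node(4,1) S=81.6219 payoff=6.3681 vs cont=12.8391 → 12.8391 [wait]  node(4,2) S=115.5800 payoff=0.0000 vs cont=2.6086 → 2.6086 [wait]  node(4,3) S=163.6662 payoff=0.0000 vs cont=0.0000 → 0.0000 [wait]  node(4,4) S=231.7582 payoff=0.0000 vs cont=0.0000 → 0.0000 [wait]  ⇒ S*(4)=57.6408
t_3: node(3,0) S=68.5912 payoff=19.3988 vs cont=21.6927 → 21.6927 [wait]  node(3,1) S=97.1280 payoff=0.0000 vs cont=7.8261 → 7.8261 [wait]  node(3,2) S=137.5374 payoff=0.0000 vs cont=1.3364 → 1.3364 [wait]  node(3,3) S=194.7588 payoff=0.0000 vs cont=0.0000 → 0.0000 [wait]  ⇒ S*(3)=-
t_2: node(2,0) S=81.6219 payoff=6.3681 vs cont=14.8589 → 14.8589 [wait]  node(2,1) S=115.5800 payoff=0.0000 vs cont=4.6490 → 4.6490 [wait]  node(2,2) S=163.6662 payoff=0.0000 vs cont=0.6847 → 0.6847 [wait]  ⇒ S*(2)=-
t_1: node(1,0) S=97.1280 payoff=0.0000 vs cont=9.8373 → 9.8373 [wait]  node(1,1) S=137.5374 payoff=0.0000 vs cont=2.7094 → 2.7094 [wait]  ⇒ S*(1)=-
t_0: node(0,0) S=115.5800 payoff=0.0000 vs cont=6.3365 → 6.3365 [wait]  ⇒ S*(0)=-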